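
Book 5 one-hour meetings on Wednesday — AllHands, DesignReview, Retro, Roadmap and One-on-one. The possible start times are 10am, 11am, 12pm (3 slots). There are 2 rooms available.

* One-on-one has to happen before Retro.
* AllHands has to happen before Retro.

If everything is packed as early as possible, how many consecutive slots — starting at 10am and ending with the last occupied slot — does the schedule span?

The precedence chain requires at least 2 distinct slots.
With at most 2 per slot and 5 meetings, at least 3 slots are needed.
3 works (last occupied slot: 12pm): for example AllHands -> 10am; One-on-one -> 10am; Roadmap -> 12pm; Retro -> 11am; DesignReview -> 11am.

3 slots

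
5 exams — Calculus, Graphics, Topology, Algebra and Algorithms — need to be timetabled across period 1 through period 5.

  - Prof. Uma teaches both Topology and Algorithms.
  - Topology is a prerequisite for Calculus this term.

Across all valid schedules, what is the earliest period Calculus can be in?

Precedence pushes Calculus to at least period 2.
Calculus at period 2 is achievable: Algorithms in period 2; Calculus in period 2; Topology in period 1; Graphics in period 1; Algebra in period 1.

period 2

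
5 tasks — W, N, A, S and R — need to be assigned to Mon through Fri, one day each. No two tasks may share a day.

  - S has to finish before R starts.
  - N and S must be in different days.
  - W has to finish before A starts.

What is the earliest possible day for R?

Precedence pushes R to at least Tue.
R at Tue is achievable: A -> Thu, W -> Wed, S -> Mon, N -> Fri, R -> Tue.

Tue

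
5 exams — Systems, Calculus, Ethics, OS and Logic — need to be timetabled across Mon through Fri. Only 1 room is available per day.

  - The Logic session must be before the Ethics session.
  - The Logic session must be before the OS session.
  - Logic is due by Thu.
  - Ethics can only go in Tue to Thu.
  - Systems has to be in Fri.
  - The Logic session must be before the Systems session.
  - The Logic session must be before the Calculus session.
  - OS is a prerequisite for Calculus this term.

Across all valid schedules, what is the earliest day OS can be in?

Precedence pushes OS to at least Tue; downstream work caps OS at Thu.
OS at Tue is achievable: Logic -> Mon; Ethics -> Wed; Systems -> Fri; Calculus -> Thu; OS -> Tue.

Tue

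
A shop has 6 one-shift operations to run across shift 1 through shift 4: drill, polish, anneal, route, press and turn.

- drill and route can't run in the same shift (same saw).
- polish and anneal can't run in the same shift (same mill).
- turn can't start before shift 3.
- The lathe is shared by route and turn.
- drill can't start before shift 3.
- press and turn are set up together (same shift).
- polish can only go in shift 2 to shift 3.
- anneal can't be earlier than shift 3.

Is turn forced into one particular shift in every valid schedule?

turn can be shift 3 (e.g. drill in shift 3, turn in shift 3, press in shift 3, anneal in shift 3, route in shift 1, polish in shift 2) or shift 4 (e.g. turn=shift 4, route=shift 1, press=shift 4, anneal=shift 3, drill=shift 3, polish=shift 2).

No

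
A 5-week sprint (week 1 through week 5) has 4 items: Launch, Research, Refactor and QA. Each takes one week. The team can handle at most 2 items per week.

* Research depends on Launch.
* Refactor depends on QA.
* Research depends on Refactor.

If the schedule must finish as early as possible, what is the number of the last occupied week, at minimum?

The precedence chain requires at least 3 distinct weeks.
With at most 2 per week and 4 work items, at least 2 weeks are needed.
3 works (last occupied week: week 3): for example Refactor -> week 2, QA -> week 1, Launch -> week 1, Research -> week 3.

3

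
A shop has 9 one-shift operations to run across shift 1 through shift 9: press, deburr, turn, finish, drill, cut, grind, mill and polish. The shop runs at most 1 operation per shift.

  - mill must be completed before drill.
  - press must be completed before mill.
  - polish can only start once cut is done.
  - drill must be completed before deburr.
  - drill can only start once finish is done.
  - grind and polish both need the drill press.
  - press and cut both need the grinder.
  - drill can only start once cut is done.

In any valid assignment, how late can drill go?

shift 8

Precedence pushes drill to at least shift 3; downstream work caps drill at shift 8.
drill at shift 8 is achievable: mill -> shift 3; finish -> shift 4; drill -> shift 8; turn -> shift 6; polish -> shift 5; press -> shift 2; grind -> shift 7; deburr -> shift 9; cut -> shift 1.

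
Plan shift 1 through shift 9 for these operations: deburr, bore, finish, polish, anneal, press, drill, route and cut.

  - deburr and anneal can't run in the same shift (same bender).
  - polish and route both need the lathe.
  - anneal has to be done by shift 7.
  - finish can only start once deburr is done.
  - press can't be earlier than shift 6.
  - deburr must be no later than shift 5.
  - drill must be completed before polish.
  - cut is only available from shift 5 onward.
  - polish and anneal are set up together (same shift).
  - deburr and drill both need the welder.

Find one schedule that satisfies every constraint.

bore=shift 1; anneal=shift 3; press=shift 6; drill=shift 2; deburr=shift 1; cut=shift 5; polish=shift 3; finish=shift 2; route=shift 1

Checking: deburr(shift 1) before finish(shift 2); drill(shift 2) before polish(shift 3); polish(shift 3) != route(shift 1); deburr(shift 1) != drill(shift 2); deburr(shift 1) != anneal(shift 3); polish = anneal = shift 3; anneal=shift 3 in [shift 1,shift 7]; cut=shift 5 in [shift 5,shift 9]; deburr=shift 1 in [shift 1,shift 5]; press=shift 6 in [shift 6,shift 9].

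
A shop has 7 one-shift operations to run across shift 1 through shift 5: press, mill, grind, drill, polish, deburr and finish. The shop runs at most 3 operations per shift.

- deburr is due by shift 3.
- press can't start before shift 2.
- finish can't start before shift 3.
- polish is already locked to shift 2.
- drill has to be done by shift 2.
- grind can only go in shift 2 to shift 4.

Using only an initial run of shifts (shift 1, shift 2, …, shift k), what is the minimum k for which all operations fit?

3 shifts

With at most 3 per shift and 7 operations, at least 3 shifts are needed.
finish can't be placed before shift 3, so the schedule must run through at least shift 3.
3 works (last occupied shift: shift 3): for example drill in shift 1, polish in shift 2, finish in shift 3, grind in shift 2, mill in shift 1, deburr in shift 1, press in shift 2.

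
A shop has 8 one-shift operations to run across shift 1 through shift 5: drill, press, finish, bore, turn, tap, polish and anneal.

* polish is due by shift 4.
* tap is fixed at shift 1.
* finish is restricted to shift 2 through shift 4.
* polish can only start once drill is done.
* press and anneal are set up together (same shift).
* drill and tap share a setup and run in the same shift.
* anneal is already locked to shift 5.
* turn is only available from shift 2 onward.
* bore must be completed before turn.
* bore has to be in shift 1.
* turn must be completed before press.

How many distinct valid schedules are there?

Splitting on finish: it can be shift 2 (9), shift 3 (9), shift 4 (9). Listing each branch's schedules as (drill, press, bore, turn, tap, polish, anneal) by shift number:
finish=shift 2: (1,5,1,2,1,2,5) (1,5,1,2,1,3,5) (1,5,1,2,1,4,5) (1,5,1,3,1,2,5) (1,5,1,3,1,3,5) (1,5,1,3,1,4,5) (1,5,1,4,1,2,5) (1,5,1,4,1,3,5) (1,5,1,4,1,4,5) — 9.
finish=shift 3: (1,5,1,2,1,2,5) (1,5,1,2,1,3,5) (1,5,1,2,1,4,5) (1,5,1,3,1,2,5) (1,5,1,3,1,3,5) (1,5,1,3,1,4,5) (1,5,1,4,1,2,5) (1,5,1,4,1,3,5) (1,5,1,4,1,4,5) — 9.
finish=shift 4: (1,5,1,2,1,2,5) (1,5,1,2,1,3,5) (1,5,1,2,1,4,5) (1,5,1,3,1,2,5) (1,5,1,3,1,3,5) (1,5,1,3,1,4,5) (1,5,1,4,1,2,5) (1,5,1,4,1,3,5) (1,5,1,4,1,4,5) — 9.
Summing: 9 + 9 + 9 = 27.

27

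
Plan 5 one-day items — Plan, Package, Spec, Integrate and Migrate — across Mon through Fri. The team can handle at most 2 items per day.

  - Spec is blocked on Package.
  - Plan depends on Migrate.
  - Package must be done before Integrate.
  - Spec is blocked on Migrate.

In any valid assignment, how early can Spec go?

Tue

Precedence pushes Spec to at least Tue.
Spec at Tue is achievable: Plan in Tue, Spec in Tue, Integrate in Wed, Migrate in Mon, Package in Mon.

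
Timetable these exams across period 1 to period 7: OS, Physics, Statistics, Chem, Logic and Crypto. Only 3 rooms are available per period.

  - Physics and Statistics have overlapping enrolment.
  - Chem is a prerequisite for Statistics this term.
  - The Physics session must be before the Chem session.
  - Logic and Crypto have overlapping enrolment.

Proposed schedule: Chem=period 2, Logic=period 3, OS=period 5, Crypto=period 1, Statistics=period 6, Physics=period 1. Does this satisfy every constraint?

Yes

Only 3 rooms are available per period — holds.
Physics and Statistics have overlapping enrolment — holds.
Logic and Crypto have overlapping enrolment — holds.
Chem is a prerequisite for Statistics this term — holds.
The Physics session must be before the Chem session — holds.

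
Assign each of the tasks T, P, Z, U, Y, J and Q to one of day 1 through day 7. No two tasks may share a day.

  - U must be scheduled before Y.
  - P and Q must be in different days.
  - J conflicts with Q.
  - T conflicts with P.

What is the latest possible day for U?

day 6

Downstream work caps U at day 6.
U at day 6 is achievable: Q -> day 5, T -> day 1, P -> day 2, Y -> day 7, Z -> day 3, U -> day 6, J -> day 4.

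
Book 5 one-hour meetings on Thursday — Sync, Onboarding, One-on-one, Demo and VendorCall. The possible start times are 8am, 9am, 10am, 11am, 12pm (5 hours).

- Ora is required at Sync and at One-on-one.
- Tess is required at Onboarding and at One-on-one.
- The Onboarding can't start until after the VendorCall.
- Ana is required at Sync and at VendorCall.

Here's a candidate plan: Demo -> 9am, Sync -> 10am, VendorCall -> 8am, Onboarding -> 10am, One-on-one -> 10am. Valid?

Ora is required at Sync and at One-on-one — violated.
The Onboarding can't start until after the VendorCall — holds.
Tess is required at Onboarding and at One-on-one — violated.
Ana is required at Sync and at VendorCall — holds.

No — it violates: Tess is required at Onboarding and at One-on-one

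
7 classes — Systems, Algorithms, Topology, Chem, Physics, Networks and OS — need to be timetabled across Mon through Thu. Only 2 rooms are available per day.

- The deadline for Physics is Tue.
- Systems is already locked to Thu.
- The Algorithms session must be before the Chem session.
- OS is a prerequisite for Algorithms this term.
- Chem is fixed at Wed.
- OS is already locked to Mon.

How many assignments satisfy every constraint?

12

Splitting on Topology: it can be Mon (2), Tue (2), Wed (4), Thu (4). Listing each branch's schedules as (Systems, Algorithms, Chem, Physics, Networks, OS):
Topology=Mon: (Thu,Tue,Wed,Tue,Wed,Mon) (Thu,Tue,Wed,Tue,Thu,Mon) — 2.
Topology=Tue: (Thu,Tue,Wed,Mon,Wed,Mon) (Thu,Tue,Wed,Mon,Thu,Mon) — 2.
Topology=Wed: (Thu,Tue,Wed,Mon,Tue,Mon) (Thu,Tue,Wed,Mon,Thu,Mon) (Thu,Tue,Wed,Tue,Mon,Mon) (Thu,Tue,Wed,Tue,Thu,Mon) — 4.
Topology=Thu: (Thu,Tue,Wed,Mon,Tue,Mon) (Thu,Tue,Wed,Mon,Wed,Mon) (Thu,Tue,Wed,Tue,Mon,Mon) (Thu,Tue,Wed,Tue,Wed,Mon) — 4.
Summing: 2 + 2 + 4 + 4 = 12.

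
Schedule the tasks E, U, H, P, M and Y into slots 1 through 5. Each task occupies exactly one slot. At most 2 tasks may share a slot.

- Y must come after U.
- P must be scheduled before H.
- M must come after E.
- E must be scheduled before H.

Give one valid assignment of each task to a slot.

M -> 3; P -> 1; U -> 2; H -> 2; Y -> 3; E -> 1

Checking: U(2) before Y(3); P(1) before H(2); E(1) before M(3); E(1) before H(2); max 2 per slot (cap 2).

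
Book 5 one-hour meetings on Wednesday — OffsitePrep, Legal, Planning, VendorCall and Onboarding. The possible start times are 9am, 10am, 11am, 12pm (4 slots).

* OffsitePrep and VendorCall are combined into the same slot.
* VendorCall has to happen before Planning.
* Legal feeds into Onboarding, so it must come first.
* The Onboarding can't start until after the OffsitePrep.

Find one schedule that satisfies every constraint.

OffsitePrep -> 9am, Onboarding -> 10am, Legal -> 9am, VendorCall -> 9am, Planning -> 10am

Checking: VendorCall(9am) before Planning(10am); Legal(9am) before Onboarding(10am); OffsitePrep(9am) before Onboarding(10am); OffsitePrep = VendorCall = 9am.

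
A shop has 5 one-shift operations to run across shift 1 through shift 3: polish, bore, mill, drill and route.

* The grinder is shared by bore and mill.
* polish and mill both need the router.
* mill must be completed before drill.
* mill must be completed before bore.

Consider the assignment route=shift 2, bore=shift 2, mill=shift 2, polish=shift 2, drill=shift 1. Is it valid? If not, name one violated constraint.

Invalid. mill must be completed before drill.

The grinder is shared by bore and mill — violated.
mill must be completed before drill — violated.
polish and mill both need the router — violated.
mill must be completed before bore — violated.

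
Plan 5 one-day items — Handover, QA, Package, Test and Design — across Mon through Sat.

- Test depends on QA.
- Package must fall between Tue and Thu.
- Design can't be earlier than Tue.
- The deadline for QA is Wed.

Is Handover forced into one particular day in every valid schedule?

No

Handover can be Mon (e.g. QA=Mon, Design=Tue, Handover=Mon, Test=Tue, Package=Tue) or Tue (e.g. Package -> Tue, Handover -> Tue, Design -> Tue, Test -> Tue, QA -> Mon).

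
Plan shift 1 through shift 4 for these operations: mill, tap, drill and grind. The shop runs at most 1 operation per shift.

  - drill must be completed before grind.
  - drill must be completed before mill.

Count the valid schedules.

Splitting on mill: it can be shift 2 (2), shift 3 (3), shift 4 (3). Listing each branch's schedules as (tap, drill, grind) by shift number:
mill=shift 2: (3,1,4) (4,1,3) — 2.
mill=shift 3: (1,2,4) (2,1,4) (4,1,2) — 3.
mill=shift 4: (1,2,3) (2,1,3) (3,1,2) — 3.
Summing: 2 + 3 + 3 = 8.

8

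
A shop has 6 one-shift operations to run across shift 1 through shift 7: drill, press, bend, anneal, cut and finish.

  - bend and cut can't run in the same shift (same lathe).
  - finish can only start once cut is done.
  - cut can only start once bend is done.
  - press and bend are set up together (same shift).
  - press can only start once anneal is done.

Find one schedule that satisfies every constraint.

press=shift 2; anneal=shift 1; finish=shift 4; cut=shift 3; bend=shift 2; drill=shift 1

Checking: anneal(shift 1) before press(shift 2); bend(shift 2) before cut(shift 3); cut(shift 3) before finish(shift 4); bend(shift 2) != cut(shift 3); press = bend = shift 2.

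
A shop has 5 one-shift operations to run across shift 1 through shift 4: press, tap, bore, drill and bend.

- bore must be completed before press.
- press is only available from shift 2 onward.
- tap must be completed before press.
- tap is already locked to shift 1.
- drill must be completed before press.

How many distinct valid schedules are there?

Splitting on press: it can be shift 2 (4), shift 3 (16), shift 4 (36). Listing each branch's schedules as (tap, bore, drill, bend) by shift number:
press=shift 2: (1,1,1,1) (1,1,1,2) (1,1,1,3) (1,1,1,4) — 4.
press=shift 3: (1,1,1,1) (1,1,1,2) (1,1,1,3) (1,1,1,4) (1,1,2,1) (1,1,2,2) (1,1,2,3) (1,1,2,4) (1,2,1,1) (1,2,1,2) (1,2,1,3) (1,2,1,4) (1,2,2,1) (1,2,2,2) (1,2,2,3) (1,2,2,4) — 16.
press=shift 4: (1,1,1,1) (1,1,1,2) (1,1,1,3) (1,1,1,4) (1,1,2,1) (1,1,2,2) (1,1,2,3) (1,1,2,4) (1,1,3,1) (1,1,3,2) (1,1,3,3) (1,1,3,4) (1,2,1,1) (1,2,1,2) (1,2,1,3) (1,2,1,4) (1,2,2,1) (1,2,2,2) (1,2,2,3) (1,2,2,4) (1,2,3,1) (1,2,3,2) (1,2,3,3) (1,2,3,4) (1,3,1,1) (1,3,1,2) (1,3,1,3) (1,3,1,4) (1,3,2,1) (1,3,2,2) (1,3,2,3) (1,3,2,4) (1,3,3,1) (1,3,3,2) (1,3,3,3) (1,3,3,4) — 36.
Summing: 4 + 16 + 36 = 56.

56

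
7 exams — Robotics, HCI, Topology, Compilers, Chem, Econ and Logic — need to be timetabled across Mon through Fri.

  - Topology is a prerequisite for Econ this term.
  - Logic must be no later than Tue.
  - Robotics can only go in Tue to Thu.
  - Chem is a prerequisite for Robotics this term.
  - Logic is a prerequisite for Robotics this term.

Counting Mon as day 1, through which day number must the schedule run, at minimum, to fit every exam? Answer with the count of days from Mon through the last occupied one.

The precedence chain requires at least 2 distinct days.
2 works (last occupied day: Tue): for example Econ -> Tue, Robotics -> Tue, Topology -> Mon, Logic -> Mon, Compilers -> Mon, HCI -> Mon, Chem -> Mon.

2 days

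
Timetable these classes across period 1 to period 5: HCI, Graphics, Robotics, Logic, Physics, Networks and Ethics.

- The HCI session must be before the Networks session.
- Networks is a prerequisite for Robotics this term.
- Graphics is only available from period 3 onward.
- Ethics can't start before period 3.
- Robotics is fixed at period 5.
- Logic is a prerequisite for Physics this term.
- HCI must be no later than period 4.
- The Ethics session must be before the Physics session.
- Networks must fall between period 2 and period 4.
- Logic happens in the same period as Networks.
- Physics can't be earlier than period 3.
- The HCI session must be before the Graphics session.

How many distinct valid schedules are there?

43

Splitting on HCI: it can be period 1 (24), period 2 (15), period 3 (4). Listing each branch's schedules as (Graphics, Robotics, Logic, Physics, Networks, Ethics) by period number:
HCI=period 1: (3,5,2,4,2,3) (3,5,2,5,2,3) (3,5,2,5,2,4) (3,5,3,4,3,3) (3,5,3,5,3,3) (3,5,3,5,3,4) (3,5,4,5,4,3) (3,5,4,5,4,4) (4,5,2,4,2,3) (4,5,2,5,2,3) (4,5,2,5,2,4) (4,5,3,4,3,3) (4,5,3,5,3,3) (4,5,3,5,3,4) (4,5,4,5,4,3) (4,5,4,5,4,4) (5,5,2,4,2,3) (5,5,2,5,2,3) (5,5,2,5,2,4) (5,5,3,4,3,3) (5,5,3,5,3,3) (5,5,3,5,3,4) (5,5,4,5,4,3) (5,5,4,5,4,4) — 24.
HCI=period 2: (3,5,3,4,3,3) (3,5,3,5,3,3) (3,5,3,5,3,4) (3,5,4,5,4,3) (3,5,4,5,4,4) (4,5,3,4,3,3) (4,5,3,5,3,3) (4,5,3,5,3,4) (4,5,4,5,4,3) (4,5,4,5,4,4) (5,5,3,4,3,3) (5,5,3,5,3,3) (5,5,3,5,3,4) (5,5,4,5,4,3) (5,5,4,5,4,4) — 15.
HCI=period 3: (4,5,4,5,4,3) (4,5,4,5,4,4) (5,5,4,5,4,3) (5,5,4,5,4,4) — 4.
Summing: 24 + 15 + 4 = 43.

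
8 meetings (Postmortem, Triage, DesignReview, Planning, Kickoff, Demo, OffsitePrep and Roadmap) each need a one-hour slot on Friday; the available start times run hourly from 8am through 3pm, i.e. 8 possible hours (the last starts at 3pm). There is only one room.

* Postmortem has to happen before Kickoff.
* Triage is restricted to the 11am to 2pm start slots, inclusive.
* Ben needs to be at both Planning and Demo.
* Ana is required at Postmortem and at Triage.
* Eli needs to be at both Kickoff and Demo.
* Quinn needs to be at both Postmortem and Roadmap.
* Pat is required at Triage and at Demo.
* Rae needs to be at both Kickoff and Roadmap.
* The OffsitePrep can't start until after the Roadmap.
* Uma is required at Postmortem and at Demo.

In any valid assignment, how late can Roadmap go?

2pm

Downstream work caps Roadmap at 2pm.
Roadmap at 2pm is achievable: Kickoff=9am; Postmortem=8am; DesignReview=10am; Roadmap=2pm; Planning=12pm; OffsitePrep=3pm; Triage=11am; Demo=1pm.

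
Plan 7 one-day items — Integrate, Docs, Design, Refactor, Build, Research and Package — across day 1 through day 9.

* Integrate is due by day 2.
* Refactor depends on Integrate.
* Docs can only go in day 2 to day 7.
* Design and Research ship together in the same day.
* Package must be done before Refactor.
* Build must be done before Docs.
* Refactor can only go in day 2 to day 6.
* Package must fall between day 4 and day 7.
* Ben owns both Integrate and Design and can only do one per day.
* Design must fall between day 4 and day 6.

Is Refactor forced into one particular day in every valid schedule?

Refactor can be day 5 (e.g. Design in day 4, Integrate in day 1, Package in day 4, Research in day 4, Build in day 1, Docs in day 2, Refactor in day 5) or day 6 (e.g. Refactor -> day 6, Build -> day 1, Docs -> day 2, Research -> day 4, Package -> day 4, Integrate -> day 1, Design -> day 4).

No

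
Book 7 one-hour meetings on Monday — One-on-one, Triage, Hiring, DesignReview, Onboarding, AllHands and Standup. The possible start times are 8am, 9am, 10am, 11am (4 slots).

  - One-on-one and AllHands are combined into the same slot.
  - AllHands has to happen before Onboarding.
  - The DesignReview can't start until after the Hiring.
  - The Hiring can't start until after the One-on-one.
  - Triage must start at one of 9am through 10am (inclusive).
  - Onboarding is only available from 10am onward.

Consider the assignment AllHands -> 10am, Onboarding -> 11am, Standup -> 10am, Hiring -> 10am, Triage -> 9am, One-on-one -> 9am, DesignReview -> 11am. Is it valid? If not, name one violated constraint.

No — it violates: One-on-one and AllHands are combined into the same slot

The Hiring can't start until after the One-on-one — holds.
One-on-one and AllHands are combined into the same slot — violated.
Onboarding is only available from 10am onward — holds.
AllHands has to happen before Onboarding — holds.
The DesignReview can't start until after the Hiring — holds.
Triage must start at one of 9am through 10am (inclusive) — holds.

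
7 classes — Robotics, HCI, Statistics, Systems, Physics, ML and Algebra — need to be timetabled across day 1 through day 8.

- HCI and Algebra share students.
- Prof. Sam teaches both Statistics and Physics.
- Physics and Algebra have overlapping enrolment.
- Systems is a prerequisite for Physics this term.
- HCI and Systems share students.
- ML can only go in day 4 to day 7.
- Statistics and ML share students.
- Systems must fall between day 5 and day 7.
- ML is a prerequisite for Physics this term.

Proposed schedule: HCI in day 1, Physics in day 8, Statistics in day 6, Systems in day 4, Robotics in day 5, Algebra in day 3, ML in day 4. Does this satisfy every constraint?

Systems is a prerequisite for Physics this term — holds.
Statistics and ML share students — holds.
Systems must fall between day 5 and day 7 — violated.
HCI and Systems share students — holds.
ML is a prerequisite for Physics this term — holds.
HCI and Algebra share students — holds.
ML can only go in day 4 to day 7 — holds.
Prof. Sam teaches both Statistics and Physics — holds.
Physics and Algebra have overlapping enrolment — holds.

No — it violates: Systems must fall between day 5 and day 7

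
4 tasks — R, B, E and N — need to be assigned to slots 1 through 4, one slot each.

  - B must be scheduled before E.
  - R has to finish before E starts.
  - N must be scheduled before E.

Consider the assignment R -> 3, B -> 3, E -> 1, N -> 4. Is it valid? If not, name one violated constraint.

No — it violates: N must be scheduled before E

B must be scheduled before E — violated.
N must be scheduled before E — violated.
R has to finish before E starts — violated.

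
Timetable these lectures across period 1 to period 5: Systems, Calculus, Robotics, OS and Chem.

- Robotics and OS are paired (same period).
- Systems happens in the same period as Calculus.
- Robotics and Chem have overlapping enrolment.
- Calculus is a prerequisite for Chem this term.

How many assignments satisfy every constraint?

Splitting on Systems: it can be period 1 (16), period 2 (12), period 3 (8), period 4 (4). Listing each branch's schedules as (Calculus, Robotics, OS, Chem) by period number:
Systems=period 1: (1,1,1,2) (1,1,1,3) (1,1,1,4) (1,1,1,5) (1,2,2,3) (1,2,2,4) (1,2,2,5) (1,3,3,2) (1,3,3,4) (1,3,3,5) (1,4,4,2) (1,4,4,3) (1,4,4,5) (1,5,5,2) (1,5,5,3) (1,5,5,4) — 16.
Systems=period 2: (2,1,1,3) (2,1,1,4) (2,1,1,5) (2,2,2,3) (2,2,2,4) (2,2,2,5) (2,3,3,4) (2,3,3,5) (2,4,4,3) (2,4,4,5) (2,5,5,3) (2,5,5,4) — 12.
Systems=period 3: (3,1,1,4) (3,1,1,5) (3,2,2,4) (3,2,2,5) (3,3,3,4) (3,3,3,5) (3,4,4,5) (3,5,5,4) — 8.
Systems=period 4: (4,1,1,5) (4,2,2,5) (4,3,3,5) (4,4,4,5) — 4.
Summing: 16 + 12 + 8 + 4 = 40.

40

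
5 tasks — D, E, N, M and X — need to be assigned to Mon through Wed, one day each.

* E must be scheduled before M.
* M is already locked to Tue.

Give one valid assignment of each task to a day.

E -> Mon; M -> Tue; D -> Mon; N -> Mon; X -> Mon

Checking: E(Mon) before M(Tue); M=Tue in [Tue,Tue].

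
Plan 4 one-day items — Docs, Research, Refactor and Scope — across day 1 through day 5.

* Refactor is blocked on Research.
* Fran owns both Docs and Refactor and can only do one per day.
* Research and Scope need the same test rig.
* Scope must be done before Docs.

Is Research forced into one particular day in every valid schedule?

Research can be day 1 (e.g. Research=day 1; Refactor=day 2; Docs=day 3; Scope=day 2) or day 2 (e.g. Refactor=day 3, Research=day 2, Docs=day 2, Scope=day 1).

No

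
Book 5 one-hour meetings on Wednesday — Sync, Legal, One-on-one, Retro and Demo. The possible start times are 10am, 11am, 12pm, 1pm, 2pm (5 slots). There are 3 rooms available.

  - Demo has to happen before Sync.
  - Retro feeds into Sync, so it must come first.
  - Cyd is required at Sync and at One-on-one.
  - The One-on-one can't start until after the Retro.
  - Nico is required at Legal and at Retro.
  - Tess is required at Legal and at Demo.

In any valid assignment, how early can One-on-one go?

11am

Precedence pushes One-on-one to at least 11am.
One-on-one at 11am is achievable: One-on-one=11am; Sync=12pm; Legal=11am; Retro=10am; Demo=10am.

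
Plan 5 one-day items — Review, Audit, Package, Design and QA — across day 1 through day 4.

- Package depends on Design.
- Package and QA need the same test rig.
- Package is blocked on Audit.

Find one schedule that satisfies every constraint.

Design -> day 1; Review -> day 1; QA -> day 1; Audit -> day 1; Package -> day 2

Checking: Audit(day 1) before Package(day 2); Design(day 1) before Package(day 2); Package(day 2) != QA(day 1).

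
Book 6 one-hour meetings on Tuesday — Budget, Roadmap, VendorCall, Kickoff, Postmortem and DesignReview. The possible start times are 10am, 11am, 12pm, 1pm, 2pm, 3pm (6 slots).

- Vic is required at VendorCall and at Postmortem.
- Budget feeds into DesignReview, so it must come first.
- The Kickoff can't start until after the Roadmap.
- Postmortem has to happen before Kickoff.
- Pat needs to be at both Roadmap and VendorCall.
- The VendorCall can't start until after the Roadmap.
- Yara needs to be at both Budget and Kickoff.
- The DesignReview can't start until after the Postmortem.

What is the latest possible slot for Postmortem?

Downstream work caps Postmortem at 2pm.
Postmortem at 2pm is achievable: VendorCall in 11am; Budget in 10am; Kickoff in 3pm; DesignReview in 3pm; Roadmap in 10am; Postmortem in 2pm.

2pm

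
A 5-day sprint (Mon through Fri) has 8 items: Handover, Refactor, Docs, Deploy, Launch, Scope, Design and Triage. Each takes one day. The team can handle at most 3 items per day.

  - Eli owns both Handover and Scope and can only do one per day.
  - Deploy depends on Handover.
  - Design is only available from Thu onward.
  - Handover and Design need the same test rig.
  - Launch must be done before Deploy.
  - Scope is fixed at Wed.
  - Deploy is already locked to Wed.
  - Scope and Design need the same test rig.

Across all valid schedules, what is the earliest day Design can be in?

Thu

Design is available from Thu.
Design at Thu is achievable: Design -> Thu, Triage -> Tue, Deploy -> Wed, Docs -> Tue, Handover -> Mon, Refactor -> Mon, Scope -> Wed, Launch -> Mon.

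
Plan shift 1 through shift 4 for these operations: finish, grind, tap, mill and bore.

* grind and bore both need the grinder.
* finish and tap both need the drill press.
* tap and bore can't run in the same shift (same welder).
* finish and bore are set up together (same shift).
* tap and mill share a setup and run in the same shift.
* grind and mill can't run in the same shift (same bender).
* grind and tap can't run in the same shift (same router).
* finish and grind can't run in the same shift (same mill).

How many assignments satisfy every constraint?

Splitting on finish: it can be shift 1 (6), shift 2 (6), shift 3 (6), shift 4 (6). Listing each branch's schedules as (grind, tap, mill, bore) by shift number:
finish=shift 1: (2,3,3,1) (2,4,4,1) (3,2,2,1) (3,4,4,1) (4,2,2,1) (4,3,3,1) — 6.
finish=shift 2: (1,3,3,2) (1,4,4,2) (3,1,1,2) (3,4,4,2) (4,1,1,2) (4,3,3,2) — 6.
finish=shift 3: (1,2,2,3) (1,4,4,3) (2,1,1,3) (2,4,4,3) (4,1,1,3) (4,2,2,3) — 6.
finish=shift 4: (1,2,2,4) (1,3,3,4) (2,1,1,4) (2,3,3,4) (3,1,1,4) (3,2,2,4) — 6.
Summing: 6 + 6 + 6 + 6 = 24.

24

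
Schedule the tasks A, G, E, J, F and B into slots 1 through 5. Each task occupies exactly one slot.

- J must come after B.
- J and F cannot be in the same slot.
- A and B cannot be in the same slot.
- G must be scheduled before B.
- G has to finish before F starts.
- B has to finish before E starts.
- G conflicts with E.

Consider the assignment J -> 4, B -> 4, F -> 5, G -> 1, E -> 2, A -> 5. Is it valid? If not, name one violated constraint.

J and F cannot be in the same slot — holds.
A and B cannot be in the same slot — holds.
J must come after B — violated.
G has to finish before F starts — holds.
G conflicts with E — holds.
B has to finish before E starts — violated.
G must be scheduled before B — holds.

Invalid. B has to finish before E starts.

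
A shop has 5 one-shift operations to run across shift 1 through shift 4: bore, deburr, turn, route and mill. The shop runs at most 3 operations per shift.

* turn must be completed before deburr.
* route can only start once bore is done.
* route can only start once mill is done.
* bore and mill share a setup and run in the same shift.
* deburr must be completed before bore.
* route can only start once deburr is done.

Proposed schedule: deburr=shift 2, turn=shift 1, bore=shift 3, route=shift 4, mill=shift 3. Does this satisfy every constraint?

bore and mill share a setup and run in the same shift — holds.
turn must be completed before deburr — holds.
route can only start once mill is done — holds.
deburr must be completed before bore — holds.
The shop runs at most 3 operations per shift — holds.
route can only start once bore is done — holds.
route can only start once deburr is done — holds.

Yes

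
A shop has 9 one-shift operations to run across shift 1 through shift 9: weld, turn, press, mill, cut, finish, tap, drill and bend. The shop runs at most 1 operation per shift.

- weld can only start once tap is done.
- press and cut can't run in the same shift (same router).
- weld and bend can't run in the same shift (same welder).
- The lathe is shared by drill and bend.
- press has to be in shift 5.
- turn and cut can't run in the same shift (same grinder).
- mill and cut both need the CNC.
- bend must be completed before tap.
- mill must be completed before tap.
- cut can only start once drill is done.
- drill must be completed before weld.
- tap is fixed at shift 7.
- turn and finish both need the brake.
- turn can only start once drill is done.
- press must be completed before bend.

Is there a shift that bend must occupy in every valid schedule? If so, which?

press is fixed at shift 5 and must come before bend, so bend is at least shift 6.
tap is fixed at shift 7 and must come after bend, so bend is at most shift 6.
So bend must be shift 6.

shift 6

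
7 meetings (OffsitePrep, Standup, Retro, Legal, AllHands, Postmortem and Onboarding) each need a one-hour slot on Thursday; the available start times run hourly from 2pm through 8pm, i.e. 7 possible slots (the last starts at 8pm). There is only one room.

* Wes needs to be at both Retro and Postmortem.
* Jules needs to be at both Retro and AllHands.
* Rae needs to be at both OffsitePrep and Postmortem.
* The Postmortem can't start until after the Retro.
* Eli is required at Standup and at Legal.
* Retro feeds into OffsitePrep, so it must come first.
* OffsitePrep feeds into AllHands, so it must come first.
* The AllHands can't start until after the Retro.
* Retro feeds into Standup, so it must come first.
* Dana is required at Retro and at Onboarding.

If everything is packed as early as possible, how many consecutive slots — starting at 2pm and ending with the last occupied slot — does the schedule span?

7 slots

The precedence chain requires at least 3 distinct slots.
With at most 1 per slot and 7 meetings, at least 7 slots are needed.
7 works (last occupied slot: 8pm): for example OffsitePrep -> 3pm, Legal -> 7pm, AllHands -> 4pm, Retro -> 2pm, Onboarding -> 8pm, Standup -> 5pm, Postmortem -> 6pm.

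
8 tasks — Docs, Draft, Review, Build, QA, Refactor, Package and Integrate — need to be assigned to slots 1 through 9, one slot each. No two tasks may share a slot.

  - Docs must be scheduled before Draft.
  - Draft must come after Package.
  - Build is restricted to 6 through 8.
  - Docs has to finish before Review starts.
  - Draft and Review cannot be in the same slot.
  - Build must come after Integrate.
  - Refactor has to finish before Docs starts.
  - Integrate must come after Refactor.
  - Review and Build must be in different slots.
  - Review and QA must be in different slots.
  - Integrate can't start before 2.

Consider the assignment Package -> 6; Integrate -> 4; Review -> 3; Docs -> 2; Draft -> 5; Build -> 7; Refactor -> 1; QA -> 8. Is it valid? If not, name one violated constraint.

Integrate can't start before 2 — holds.
Review and QA must be in different slots — holds.
Docs has to finish before Review starts — holds.
Build must come after Integrate — holds.
Review and Build must be in different slots — holds.
Draft must come after Package — violated.
Draft and Review cannot be in the same slot — holds.
Integrate must come after Refactor — holds.
No two tasks may share a slot — holds.
Refactor has to finish before Docs starts — holds.
Build is restricted to 6 through 8 — holds.
Docs must be scheduled before Draft — holds.

Invalid. Draft must come after Package.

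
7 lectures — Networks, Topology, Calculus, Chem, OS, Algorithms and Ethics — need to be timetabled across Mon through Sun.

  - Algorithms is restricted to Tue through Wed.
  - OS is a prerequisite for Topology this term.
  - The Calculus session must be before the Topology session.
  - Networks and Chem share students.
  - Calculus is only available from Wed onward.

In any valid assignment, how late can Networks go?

Sun

Networks at Sun is achievable: Ethics=Mon, Networks=Sun, Topology=Thu, Chem=Mon, Calculus=Wed, OS=Mon, Algorithms=Tue.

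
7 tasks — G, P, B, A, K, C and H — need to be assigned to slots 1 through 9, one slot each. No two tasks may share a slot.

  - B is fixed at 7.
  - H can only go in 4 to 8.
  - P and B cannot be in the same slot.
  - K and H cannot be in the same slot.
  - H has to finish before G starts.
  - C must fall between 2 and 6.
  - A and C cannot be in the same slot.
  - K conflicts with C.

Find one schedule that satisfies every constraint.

B=7; K=6; P=1; G=5; C=2; A=3; H=4

Checking: H(4) before G(5); P(1) != B(7); A(3) != C(2); K(6) != C(2); K(6) != H(4); B=7 in [7,7]; H=4 in [4,8]; C=2 in [2,6]; max 1 per slot (cap 1).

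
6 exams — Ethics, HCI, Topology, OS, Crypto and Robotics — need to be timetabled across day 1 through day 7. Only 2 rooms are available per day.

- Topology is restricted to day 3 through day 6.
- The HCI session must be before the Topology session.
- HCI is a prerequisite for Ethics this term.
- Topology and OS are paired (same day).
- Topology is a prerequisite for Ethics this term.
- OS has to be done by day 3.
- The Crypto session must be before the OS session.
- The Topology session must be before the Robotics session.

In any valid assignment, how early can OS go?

day 3

OS must be in the same day as Topology, which can't be before day 3, so OS is at least day 3; OS's own window allows nothing later than day 3.
OS at day 3 is achievable: HCI -> day 1, Robotics -> day 4, Crypto -> day 1, Topology -> day 3, OS -> day 3, Ethics -> day 4.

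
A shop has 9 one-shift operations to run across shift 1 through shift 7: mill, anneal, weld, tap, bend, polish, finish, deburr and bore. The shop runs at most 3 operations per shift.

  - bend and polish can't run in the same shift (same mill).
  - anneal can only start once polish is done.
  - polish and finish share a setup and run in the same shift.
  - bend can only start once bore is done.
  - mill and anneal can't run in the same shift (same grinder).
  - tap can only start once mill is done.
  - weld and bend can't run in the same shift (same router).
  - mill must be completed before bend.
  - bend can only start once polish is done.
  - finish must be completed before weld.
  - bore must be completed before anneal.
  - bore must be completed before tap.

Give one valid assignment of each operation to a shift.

finish=shift 2; anneal=shift 3; polish=shift 2; mill=shift 1; tap=shift 2; bore=shift 1; deburr=shift 1; bend=shift 3; weld=shift 4

Checking: bore(shift 1) before tap(shift 2); mill(shift 1) before tap(shift 2); bore(shift 1) before bend(shift 3); polish(shift 2) before anneal(shift 3); finish(shift 2) before weld(shift 4); bore(shift 1) before anneal(shift 3); mill(shift 1) before bend(shift 3); polish(shift 2) before bend(shift 3); weld(shift 4) != bend(shift 3); mill(shift 1) != anneal(shift 3); bend(shift 3) != polish(shift 2); polish = finish = shift 2; max 3 per shift (cap 3).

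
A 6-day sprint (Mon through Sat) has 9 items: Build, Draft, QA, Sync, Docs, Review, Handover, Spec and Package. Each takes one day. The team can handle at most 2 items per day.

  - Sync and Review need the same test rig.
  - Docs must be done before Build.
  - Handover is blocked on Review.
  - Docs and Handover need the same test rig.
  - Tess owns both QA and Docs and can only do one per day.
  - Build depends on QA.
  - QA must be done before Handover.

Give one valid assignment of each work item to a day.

Build -> Wed; Draft -> Tue; Handover -> Wed; Docs -> Tue; Package -> Fri; Sync -> Thu; QA -> Mon; Review -> Mon; Spec -> Thu

Checking: QA(Mon) before Handover(Wed); Docs(Tue) before Build(Wed); QA(Mon) before Build(Wed); Review(Mon) before Handover(Wed); QA(Mon) != Docs(Tue); Sync(Thu) != Review(Mon); Docs(Tue) != Handover(Wed); max 2 per day (cap 2).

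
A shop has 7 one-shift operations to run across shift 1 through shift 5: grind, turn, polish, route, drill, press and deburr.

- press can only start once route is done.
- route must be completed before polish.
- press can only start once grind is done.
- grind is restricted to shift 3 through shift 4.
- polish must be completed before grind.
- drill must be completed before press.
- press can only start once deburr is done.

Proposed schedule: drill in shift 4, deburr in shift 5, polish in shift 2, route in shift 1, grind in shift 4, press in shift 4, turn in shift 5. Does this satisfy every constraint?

press can only start once route is done — holds.
grind is restricted to shift 3 through shift 4 — holds.
polish must be completed before grind — holds.
drill must be completed before press — violated.
press can only start once grind is done — violated.
route must be completed before polish — holds.
press can only start once deburr is done — violated.

Invalid. press can only start once deburr is done.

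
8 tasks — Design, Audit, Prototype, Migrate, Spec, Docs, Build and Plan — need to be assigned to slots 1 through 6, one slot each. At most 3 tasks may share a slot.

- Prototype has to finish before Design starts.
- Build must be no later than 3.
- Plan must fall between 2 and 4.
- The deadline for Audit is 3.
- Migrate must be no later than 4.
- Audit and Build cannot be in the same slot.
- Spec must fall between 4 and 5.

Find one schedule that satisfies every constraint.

Design=2; Plan=2; Migrate=1; Docs=3; Spec=4; Build=2; Audit=1; Prototype=1

Checking: Prototype(1) before Design(2); Audit(1) != Build(2); Migrate=1 in [1,4]; Plan=2 in [2,4]; Build=2 in [1,3]; Audit=1 in [1,3]; Spec=4 in [4,5]; max 3 per slot (cap 3).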